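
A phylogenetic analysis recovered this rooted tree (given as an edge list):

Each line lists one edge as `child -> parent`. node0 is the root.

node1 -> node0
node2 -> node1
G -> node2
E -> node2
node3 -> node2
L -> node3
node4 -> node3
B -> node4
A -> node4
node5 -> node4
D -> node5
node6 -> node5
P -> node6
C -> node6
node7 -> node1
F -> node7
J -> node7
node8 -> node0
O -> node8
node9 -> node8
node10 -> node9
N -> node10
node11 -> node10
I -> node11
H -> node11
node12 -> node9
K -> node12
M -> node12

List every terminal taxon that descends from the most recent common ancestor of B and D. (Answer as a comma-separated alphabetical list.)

Tracing B: it sits inside (B,A,(D,(P,C))).
Tracing D: it sits inside (D,(P,C)).
The smallest clade enclosing both is (B,A,(D,(P,C))); the answer is its 5 terminal taxa in alphabetical order.

A, B, C, D, P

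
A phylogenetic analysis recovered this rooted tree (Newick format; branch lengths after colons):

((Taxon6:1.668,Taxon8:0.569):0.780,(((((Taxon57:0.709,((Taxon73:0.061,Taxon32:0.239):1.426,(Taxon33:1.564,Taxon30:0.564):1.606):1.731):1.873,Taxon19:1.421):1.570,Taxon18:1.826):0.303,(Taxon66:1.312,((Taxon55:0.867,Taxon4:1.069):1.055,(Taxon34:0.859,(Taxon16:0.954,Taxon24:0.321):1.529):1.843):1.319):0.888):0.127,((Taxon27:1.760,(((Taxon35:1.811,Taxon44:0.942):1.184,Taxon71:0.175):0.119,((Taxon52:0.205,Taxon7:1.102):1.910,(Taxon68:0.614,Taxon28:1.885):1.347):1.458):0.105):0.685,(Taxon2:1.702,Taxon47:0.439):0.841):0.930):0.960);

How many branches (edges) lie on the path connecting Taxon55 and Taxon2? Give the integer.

The MRCA of Taxon55 and Taxon2 is the node subtending (((((Taxon57,((Taxon73,Taxon32),(Taxon33,Taxon30))),Taxon19),Taxon18),(Taxon66,((Taxon55,Taxon4),(Taxon34,(Taxon16,Taxon24))))),((Taxon27,(((Taxon35,Taxon44),Taxon71),((Taxon52,Taxon7),(Taxon68,Taxon28)))),(Taxon2,Taxon47))).
From Taxon55 up to that node: 5 branches. From Taxon2 up to the same node: 3 branches. Total: 5 + 3 = 8.

8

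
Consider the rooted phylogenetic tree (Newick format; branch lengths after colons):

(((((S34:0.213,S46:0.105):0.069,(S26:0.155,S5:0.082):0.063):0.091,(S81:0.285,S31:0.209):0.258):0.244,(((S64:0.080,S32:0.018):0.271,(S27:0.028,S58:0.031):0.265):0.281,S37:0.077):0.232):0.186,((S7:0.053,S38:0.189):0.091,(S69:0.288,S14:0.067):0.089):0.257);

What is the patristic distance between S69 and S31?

1.531

The path runs S69 → … → MRCA → … → S31; the MRCA is the root of the tree.
Branch lengths along that path: 0.288 + 0.089 + 0.257 + 0.186 + 0.244 + 0.258 + 0.209 = 1.531.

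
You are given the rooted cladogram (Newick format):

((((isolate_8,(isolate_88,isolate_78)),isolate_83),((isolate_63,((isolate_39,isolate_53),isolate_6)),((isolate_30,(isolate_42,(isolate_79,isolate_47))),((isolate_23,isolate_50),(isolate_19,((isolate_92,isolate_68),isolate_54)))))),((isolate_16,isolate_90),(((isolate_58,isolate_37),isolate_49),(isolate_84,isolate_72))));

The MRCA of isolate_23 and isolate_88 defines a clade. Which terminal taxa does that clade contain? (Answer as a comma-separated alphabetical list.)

isolate_19, isolate_23, isolate_30, isolate_39, isolate_42, isolate_47, isolate_50, isolate_53, isolate_54, isolate_6, isolate_63, isolate_68, isolate_78, isolate_79, isolate_8, isolate_83, isolate_88, isolate_92

Tracing isolate_23: it sits inside (isolate_23,isolate_50).
Tracing isolate_88: it sits inside (isolate_88,isolate_78).
The smallest clade enclosing both is (((isolate_8,(isolate_88,isolate_78)),isolate_83),((isolate_63,((isolate_39,isolate_53),isolate_6)),((isolate_30,(isolate_42,(isolate_79,isolate_47))),((isolate_23,isolate_50),(isolate_19,((isolate_92,isolate_68),isolate_54)))))); the answer is its 18 terminal taxa in alphabetical order.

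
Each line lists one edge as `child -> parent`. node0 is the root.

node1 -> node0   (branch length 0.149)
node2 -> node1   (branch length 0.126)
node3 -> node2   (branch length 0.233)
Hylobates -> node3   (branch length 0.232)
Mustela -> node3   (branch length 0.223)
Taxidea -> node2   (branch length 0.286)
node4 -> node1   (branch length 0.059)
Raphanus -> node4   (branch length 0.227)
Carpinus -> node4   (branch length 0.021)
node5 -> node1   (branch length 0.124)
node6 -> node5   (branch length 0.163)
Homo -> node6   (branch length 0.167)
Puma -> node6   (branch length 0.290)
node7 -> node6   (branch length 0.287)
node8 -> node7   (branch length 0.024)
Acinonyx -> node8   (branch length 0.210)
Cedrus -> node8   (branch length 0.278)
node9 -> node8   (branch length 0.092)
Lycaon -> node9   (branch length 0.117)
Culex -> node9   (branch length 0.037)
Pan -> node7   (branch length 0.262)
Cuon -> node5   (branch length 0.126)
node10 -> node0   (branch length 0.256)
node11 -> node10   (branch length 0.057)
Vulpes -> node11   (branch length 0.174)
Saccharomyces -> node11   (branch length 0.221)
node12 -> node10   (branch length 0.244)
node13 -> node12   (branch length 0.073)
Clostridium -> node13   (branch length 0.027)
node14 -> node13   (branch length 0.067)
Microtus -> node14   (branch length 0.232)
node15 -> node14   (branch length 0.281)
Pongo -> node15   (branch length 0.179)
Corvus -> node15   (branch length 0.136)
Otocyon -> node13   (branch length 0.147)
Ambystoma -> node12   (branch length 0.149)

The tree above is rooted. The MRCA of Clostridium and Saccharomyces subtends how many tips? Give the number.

8

The MRCA of Clostridium and Saccharomyces is the node subtending ((Vulpes,Saccharomyces),((Clostridium,(Microtus,(Pongo,Corvus)),Otocyon),Ambystoma)).
That clade contains 8 terminal taxa: Ambystoma, Clostridium, Corvus, Microtus, Otocyon, Pongo, Saccharomyces, Vulpes.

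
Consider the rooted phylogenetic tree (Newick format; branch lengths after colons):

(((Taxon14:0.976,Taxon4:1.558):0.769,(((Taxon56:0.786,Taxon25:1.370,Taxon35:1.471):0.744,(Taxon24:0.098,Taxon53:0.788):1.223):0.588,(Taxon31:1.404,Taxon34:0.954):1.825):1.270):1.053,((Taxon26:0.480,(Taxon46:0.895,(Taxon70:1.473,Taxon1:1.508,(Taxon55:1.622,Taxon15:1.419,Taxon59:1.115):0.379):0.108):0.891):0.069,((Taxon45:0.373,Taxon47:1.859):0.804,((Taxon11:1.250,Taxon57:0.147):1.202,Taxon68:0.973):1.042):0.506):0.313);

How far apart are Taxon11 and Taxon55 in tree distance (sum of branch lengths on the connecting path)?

7.069

The path runs Taxon11 → … → MRCA → … → Taxon55; the MRCA is the node subtending ((Taxon26,(Taxon46,(Taxon70,Taxon1,(Taxon55,Taxon15,Taxon59)))),((Taxon45,Taxon47),((Taxon11,Taxon57),Taxon68))).
Branch lengths along that path: 1.250 + 1.202 + 1.042 + 0.506 + 0.069 + 0.891 + 0.108 + 0.379 + 1.622 = 7.069.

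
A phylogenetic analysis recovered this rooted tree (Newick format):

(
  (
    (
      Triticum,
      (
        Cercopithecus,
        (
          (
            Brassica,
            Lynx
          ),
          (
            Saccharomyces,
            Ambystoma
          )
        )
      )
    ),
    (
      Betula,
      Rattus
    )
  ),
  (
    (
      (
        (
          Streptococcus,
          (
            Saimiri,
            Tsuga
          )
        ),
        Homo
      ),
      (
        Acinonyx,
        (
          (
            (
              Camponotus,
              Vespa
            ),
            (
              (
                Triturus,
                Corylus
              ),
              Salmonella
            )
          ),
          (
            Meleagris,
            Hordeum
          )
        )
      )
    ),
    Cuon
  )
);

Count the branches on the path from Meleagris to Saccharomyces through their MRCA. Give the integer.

The MRCA of Meleagris and Saccharomyces is the root of the tree.
From Meleagris up to that node: 6 branches. From Saccharomyces up to the same node: 6 branches. Total: 6 + 6 = 12.

12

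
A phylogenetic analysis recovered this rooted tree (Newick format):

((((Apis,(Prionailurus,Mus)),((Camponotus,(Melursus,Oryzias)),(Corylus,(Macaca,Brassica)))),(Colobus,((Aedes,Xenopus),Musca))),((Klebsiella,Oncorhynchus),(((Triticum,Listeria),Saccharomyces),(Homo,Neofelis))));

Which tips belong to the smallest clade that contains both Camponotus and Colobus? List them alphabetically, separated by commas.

Tracing Camponotus: it sits inside (Camponotus,(Melursus,Oryzias)).
Tracing Colobus: it sits inside (Colobus,((Aedes,Xenopus),Musca)).
The smallest clade enclosing both is (((Apis,(Prionailurus,Mus)),((Camponotus,(Melursus,Oryzias)),(Corylus,(Macaca,Brassica)))),(Colobus,((Aedes,Xenopus),Musca))); the answer is its 13 terminal taxa in alphabetical order.

Aedes, Apis, Brassica, Camponotus, Colobus, Corylus, Macaca, Melursus, Mus, Musca, Oryzias, Prionailurus, Xenopus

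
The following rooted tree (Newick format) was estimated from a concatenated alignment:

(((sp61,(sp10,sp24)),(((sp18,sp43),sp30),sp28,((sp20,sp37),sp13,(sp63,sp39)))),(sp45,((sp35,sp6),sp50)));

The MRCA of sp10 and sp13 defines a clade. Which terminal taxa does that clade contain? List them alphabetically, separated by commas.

sp10, sp13, sp18, sp20, sp24, sp28, sp30, sp37, sp39, sp43, sp61, sp63

Tracing sp10: it sits inside (sp10,sp24).
Tracing sp13: it sits inside ((sp20,sp37),sp13,(sp63,sp39)).
The smallest clade enclosing both is ((sp61,(sp10,sp24)),(((sp18,sp43),sp30),sp28,((sp20,sp37),sp13,(sp63,sp39)))); the answer is its 12 terminal taxa in alphabetical order.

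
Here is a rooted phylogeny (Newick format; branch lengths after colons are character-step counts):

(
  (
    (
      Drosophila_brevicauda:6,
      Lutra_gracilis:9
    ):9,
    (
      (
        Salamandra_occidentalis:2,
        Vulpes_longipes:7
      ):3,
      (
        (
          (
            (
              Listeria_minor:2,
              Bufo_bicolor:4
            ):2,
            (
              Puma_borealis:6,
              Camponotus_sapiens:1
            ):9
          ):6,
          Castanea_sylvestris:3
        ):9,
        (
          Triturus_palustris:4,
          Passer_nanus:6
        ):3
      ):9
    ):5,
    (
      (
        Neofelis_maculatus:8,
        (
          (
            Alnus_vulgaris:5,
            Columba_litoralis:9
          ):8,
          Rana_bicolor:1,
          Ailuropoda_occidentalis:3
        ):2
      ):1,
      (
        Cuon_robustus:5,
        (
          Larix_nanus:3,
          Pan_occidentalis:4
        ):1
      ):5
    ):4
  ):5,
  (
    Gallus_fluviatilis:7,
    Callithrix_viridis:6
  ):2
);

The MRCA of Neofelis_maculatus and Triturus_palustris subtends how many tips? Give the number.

The MRCA of Neofelis_maculatus and Triturus_palustris is the node subtending ((Drosophila_brevicauda,Lutra_gracilis),((Salamandra_occidentalis,Vulpes_longipes),((((Listeria_minor,Bufo_bicolor),(Puma_borealis,Camponotus_sapiens)),Castanea_sylvestris),(Triturus_palustris,Passer_nanus))),((Neofelis_maculatus,((Alnus_vulgaris,Columba_litoralis),Rana_bicolor,Ailuropoda_occidentalis)),(Cuon_robustus,(Larix_nanus,Pan_occidentalis)))).
That clade contains 19 terminal taxa: Ailuropoda_occidentalis, Alnus_vulgaris, Bufo_bicolor, Camponotus_sapiens, Castanea_sylvestris, Columba_litoralis, Cuon_robustus, Drosophila_brevicauda, Larix_nanus, Listeria_minor, Lutra_gracilis, Neofelis_maculatus, Pan_occidentalis, Passer_nanus, Puma_borealis, Rana_bicolor, Salamandra_occidentalis, Triturus_palustris, Vulpes_longipes.

19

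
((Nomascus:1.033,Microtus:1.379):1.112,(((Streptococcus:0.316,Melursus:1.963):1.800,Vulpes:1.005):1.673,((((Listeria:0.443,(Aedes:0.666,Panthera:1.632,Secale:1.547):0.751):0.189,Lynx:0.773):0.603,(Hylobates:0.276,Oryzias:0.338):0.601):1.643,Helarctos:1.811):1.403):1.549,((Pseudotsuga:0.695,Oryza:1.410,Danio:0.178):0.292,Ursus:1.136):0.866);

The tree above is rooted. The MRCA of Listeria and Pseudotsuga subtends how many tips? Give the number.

17

The MRCA of Listeria and Pseudotsuga is the root, so the clade is the entire tree.
That clade contains 17 terminal taxa: Aedes, Danio, Helarctos, Hylobates, Listeria, Lynx, Melursus, Microtus, Nomascus, Oryza, Oryzias, Panthera, Pseudotsuga, Secale, Streptococcus, Ursus, Vulpes.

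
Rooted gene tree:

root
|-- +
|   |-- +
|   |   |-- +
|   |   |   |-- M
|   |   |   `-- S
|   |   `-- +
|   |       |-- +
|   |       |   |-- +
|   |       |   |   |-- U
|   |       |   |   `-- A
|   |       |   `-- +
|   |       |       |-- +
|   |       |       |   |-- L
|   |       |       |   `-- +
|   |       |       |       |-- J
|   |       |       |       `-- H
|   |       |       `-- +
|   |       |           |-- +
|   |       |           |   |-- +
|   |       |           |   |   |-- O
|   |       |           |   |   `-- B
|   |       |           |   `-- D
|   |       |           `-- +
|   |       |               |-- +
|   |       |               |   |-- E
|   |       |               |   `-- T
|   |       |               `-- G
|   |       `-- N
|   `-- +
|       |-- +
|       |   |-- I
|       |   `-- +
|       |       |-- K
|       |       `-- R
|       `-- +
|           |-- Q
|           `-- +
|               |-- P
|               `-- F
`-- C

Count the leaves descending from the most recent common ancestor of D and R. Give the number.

The MRCA of D and R is the node subtending (((M,S),(((U,A),((L,(J,H)),(((O,B),D),((E,T),G)))),N)),((I,(K,R)),(Q,(P,F)))).
That clade contains 20 terminal taxa: A, B, D, E, F, G, H, I, J, K, L, M, N, O, P, Q, R, S, T, U.

20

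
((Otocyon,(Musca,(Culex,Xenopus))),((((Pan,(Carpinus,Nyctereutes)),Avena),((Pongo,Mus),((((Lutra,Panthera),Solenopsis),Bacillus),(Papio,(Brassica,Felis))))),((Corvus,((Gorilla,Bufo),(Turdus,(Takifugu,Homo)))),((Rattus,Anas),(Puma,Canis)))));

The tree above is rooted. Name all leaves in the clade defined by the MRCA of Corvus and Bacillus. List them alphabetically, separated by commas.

Anas, Avena, Bacillus, Brassica, Bufo, Canis, Carpinus, Corvus, Felis, Gorilla, Homo, Lutra, Mus, Nyctereutes, Pan, Panthera, Papio, Pongo, Puma, Rattus, Solenopsis, Takifugu, Turdus

Tracing Corvus: it sits inside (Corvus,((Gorilla,Bufo),(Turdus,(Takifugu,Homo)))).
Tracing Bacillus: it sits inside (((Lutra,Panthera),Solenopsis),Bacillus).
The smallest clade enclosing both is ((((Pan,(Carpinus,Nyctereutes)),Avena),((Pongo,Mus),((((Lutra,Panthera),Solenopsis),Bacillus),(Papio,(Brassica,Felis))))),((Corvus,((Gorilla,Bufo),(Turdus,(Takifugu,Homo)))),((Rattus,Anas),(Puma,Canis)))); the answer is its 23 terminal taxa in alphabetical order.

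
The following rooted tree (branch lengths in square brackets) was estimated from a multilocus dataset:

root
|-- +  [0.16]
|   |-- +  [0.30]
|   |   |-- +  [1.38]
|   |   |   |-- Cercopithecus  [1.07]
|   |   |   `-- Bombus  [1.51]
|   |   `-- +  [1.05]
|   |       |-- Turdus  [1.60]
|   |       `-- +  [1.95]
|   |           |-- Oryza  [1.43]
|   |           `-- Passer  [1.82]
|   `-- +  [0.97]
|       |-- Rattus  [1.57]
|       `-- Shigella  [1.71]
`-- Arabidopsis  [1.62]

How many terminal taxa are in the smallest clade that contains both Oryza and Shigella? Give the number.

7

The MRCA of Oryza and Shigella is the node subtending (((Cercopithecus,Bombus),(Turdus,(Oryza,Passer))),(Rattus,Shigella)).
That clade contains 7 terminal taxa: Bombus, Cercopithecus, Oryza, Passer, Rattus, Shigella, Turdus.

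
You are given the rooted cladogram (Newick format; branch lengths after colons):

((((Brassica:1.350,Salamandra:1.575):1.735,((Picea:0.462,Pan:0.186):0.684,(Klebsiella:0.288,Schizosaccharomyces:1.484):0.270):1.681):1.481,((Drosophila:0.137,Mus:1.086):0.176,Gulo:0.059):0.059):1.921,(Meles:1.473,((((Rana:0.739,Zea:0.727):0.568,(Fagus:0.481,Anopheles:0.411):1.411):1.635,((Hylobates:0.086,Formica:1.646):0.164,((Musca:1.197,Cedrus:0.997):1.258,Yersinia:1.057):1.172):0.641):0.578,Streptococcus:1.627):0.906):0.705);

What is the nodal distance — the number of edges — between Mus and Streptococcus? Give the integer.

7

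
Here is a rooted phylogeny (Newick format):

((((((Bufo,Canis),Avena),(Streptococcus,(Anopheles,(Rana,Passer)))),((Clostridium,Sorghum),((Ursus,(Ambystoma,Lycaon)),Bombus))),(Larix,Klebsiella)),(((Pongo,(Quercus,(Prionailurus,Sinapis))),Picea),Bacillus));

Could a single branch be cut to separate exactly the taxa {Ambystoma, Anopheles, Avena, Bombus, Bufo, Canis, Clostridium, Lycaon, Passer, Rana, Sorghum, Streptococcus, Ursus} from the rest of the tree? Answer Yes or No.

The most recent common ancestor of these taxa subtends ((((Bufo,Canis),Avena),(Streptococcus,(Anopheles,(Rana,Passer)))),((Clostridium,Sorghum),((Ursus,(Ambystoma,Lycaon)),Bombus))).
That clade has exactly 13 tips — every listed taxon and nothing else — so the group is monophyletic.

Yes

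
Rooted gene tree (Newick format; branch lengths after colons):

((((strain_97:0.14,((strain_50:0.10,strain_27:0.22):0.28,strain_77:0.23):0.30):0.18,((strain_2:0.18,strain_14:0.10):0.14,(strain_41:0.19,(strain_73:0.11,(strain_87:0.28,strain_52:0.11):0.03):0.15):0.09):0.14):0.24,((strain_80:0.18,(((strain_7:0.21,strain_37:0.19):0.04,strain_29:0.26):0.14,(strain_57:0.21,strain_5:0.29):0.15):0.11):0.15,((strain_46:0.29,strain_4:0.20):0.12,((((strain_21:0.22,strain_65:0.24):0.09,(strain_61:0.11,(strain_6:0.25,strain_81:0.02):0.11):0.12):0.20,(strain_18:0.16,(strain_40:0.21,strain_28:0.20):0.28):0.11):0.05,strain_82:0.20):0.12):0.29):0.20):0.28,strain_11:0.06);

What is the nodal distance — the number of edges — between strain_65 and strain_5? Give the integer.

10

The MRCA of strain_65 and strain_5 is the node subtending ((strain_80,(((strain_7,strain_37),strain_29),(strain_57,strain_5))),((strain_46,strain_4),((((strain_21,strain_65),(strain_61,(strain_6,strain_81))),(strain_18,(strain_40,strain_28))),strain_82))).
From strain_65 up to that node: 6 branches. From strain_5 up to the same node: 4 branches. Total: 6 + 4 = 10.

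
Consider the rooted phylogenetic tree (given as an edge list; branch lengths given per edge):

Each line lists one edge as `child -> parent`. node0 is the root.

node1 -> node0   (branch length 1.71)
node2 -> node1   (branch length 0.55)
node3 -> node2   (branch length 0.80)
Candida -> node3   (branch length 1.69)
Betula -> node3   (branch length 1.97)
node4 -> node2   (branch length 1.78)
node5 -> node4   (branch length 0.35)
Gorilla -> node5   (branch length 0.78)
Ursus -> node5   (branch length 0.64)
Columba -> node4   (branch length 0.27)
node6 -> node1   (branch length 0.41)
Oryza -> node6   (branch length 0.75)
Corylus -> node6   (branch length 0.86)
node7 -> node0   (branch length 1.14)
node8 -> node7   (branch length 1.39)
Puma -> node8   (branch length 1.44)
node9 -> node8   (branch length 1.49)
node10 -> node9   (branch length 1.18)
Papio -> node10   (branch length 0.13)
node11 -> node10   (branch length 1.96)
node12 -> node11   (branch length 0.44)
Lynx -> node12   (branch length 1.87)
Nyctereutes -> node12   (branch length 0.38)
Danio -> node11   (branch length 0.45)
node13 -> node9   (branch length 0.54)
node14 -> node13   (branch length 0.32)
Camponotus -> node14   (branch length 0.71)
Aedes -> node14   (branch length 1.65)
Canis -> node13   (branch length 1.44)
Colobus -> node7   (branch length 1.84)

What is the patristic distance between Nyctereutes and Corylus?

The path runs Nyctereutes → … → MRCA → … → Corylus; the MRCA is the root of the tree.
Branch lengths along that path: 0.38 + 0.44 + 1.96 + 1.18 + 1.49 + 1.39 + 1.14 + 1.71 + 0.41 + 0.86 = 10.96.

10.96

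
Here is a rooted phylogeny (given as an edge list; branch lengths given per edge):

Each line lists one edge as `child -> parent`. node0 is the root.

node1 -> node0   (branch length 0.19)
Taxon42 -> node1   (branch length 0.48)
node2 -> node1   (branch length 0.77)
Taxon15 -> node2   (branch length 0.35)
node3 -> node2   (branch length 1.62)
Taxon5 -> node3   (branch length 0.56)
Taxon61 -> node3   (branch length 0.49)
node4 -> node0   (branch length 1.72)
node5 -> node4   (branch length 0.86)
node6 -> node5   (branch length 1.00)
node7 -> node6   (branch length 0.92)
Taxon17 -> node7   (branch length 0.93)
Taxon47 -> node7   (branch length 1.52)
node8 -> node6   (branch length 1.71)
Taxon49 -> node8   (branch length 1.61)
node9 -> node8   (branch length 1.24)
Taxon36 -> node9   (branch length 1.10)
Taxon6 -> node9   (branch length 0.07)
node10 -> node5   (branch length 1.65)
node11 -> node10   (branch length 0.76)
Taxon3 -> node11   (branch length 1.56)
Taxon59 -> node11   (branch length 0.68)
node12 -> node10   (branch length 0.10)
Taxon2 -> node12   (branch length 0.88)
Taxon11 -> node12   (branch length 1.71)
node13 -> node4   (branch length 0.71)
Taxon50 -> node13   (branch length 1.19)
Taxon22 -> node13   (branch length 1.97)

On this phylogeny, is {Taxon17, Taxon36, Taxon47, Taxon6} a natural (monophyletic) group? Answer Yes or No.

The MRCA of the listed taxa subtends ((Taxon17,Taxon47),(Taxon49,(Taxon36,Taxon6))).
That clade also contains Taxon49, which is not in the proposed group, so the group is not monophyletic.

No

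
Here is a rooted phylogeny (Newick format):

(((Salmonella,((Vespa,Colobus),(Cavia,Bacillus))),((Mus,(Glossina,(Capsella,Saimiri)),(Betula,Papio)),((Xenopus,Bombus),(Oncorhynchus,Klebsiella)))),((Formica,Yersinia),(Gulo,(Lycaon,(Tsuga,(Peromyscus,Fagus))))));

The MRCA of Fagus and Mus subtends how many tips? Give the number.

22

The MRCA of Fagus and Mus is the root, so the clade is the entire tree.
That clade contains 22 terminal taxa: Bacillus, Betula, Bombus, Capsella, Cavia, Colobus, Fagus, Formica, Glossina, Gulo, Klebsiella, Lycaon, Mus, Oncorhynchus, Papio, Peromyscus, Saimiri, Salmonella, Tsuga, Vespa, Xenopus, Yersinia.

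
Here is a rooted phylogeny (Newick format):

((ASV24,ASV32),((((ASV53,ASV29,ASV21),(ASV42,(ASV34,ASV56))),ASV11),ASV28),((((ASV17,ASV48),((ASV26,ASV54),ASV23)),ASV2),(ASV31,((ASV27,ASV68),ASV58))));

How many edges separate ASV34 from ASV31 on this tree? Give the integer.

9

The MRCA of ASV34 and ASV31 is the root of the tree.
From ASV34 up to that node: 6 branches. From ASV31 up to the same node: 3 branches. Total: 6 + 3 = 9.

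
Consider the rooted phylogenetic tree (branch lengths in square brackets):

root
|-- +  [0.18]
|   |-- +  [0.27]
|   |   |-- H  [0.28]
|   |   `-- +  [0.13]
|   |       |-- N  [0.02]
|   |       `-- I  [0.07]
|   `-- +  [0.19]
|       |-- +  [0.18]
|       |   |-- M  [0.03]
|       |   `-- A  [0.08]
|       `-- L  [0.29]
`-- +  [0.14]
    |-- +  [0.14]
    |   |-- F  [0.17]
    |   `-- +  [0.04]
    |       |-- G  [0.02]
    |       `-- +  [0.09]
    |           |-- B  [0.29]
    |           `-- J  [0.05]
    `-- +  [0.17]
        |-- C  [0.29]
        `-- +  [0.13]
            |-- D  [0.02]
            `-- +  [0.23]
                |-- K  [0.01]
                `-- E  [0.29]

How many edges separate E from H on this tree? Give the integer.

8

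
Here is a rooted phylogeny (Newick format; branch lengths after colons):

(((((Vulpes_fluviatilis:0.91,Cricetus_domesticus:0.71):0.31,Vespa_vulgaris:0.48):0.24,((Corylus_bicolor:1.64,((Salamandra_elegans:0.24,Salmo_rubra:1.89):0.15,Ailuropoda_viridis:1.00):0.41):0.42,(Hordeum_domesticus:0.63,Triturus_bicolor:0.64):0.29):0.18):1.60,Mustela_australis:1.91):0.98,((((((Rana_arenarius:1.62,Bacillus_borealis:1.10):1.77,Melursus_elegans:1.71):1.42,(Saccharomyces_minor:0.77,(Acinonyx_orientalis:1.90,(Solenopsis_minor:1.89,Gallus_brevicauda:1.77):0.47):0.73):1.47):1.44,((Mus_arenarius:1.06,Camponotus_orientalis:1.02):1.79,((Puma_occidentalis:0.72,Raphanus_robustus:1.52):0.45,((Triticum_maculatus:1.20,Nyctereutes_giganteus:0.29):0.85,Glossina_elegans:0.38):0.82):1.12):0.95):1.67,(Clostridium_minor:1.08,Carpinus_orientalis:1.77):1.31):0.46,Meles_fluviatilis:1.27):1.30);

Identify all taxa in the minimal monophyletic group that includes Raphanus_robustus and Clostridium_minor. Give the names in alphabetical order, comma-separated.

Tracing Raphanus_robustus: it sits inside (Puma_occidentalis,Raphanus_robustus).
Tracing Clostridium_minor: it sits inside (Clostridium_minor,Carpinus_orientalis).
The smallest clade enclosing both is (((((Rana_arenarius,Bacillus_borealis),Melursus_elegans),(Saccharomyces_minor,(Acinonyx_orientalis,(Solenopsis_minor,Gallus_brevicauda)))),((Mus_arenarius,Camponotus_orientalis),((Puma_occidentalis,Raphanus_robustus),((Triticum_maculatus,Nyctereutes_giganteus),Glossina_elegans)))),(Clostridium_minor,Carpinus_orientalis)); the answer is its 16 terminal taxa in alphabetical order.

Acinonyx_orientalis, Bacillus_borealis, Camponotus_orientalis, Carpinus_orientalis, Clostridium_minor, Gallus_brevicauda, Glossina_elegans, Melursus_elegans, Mus_arenarius, Nyctereutes_giganteus, Puma_occidentalis, Rana_arenarius, Raphanus_robustus, Saccharomyces_minor, Solenopsis_minor, Triticum_maculatus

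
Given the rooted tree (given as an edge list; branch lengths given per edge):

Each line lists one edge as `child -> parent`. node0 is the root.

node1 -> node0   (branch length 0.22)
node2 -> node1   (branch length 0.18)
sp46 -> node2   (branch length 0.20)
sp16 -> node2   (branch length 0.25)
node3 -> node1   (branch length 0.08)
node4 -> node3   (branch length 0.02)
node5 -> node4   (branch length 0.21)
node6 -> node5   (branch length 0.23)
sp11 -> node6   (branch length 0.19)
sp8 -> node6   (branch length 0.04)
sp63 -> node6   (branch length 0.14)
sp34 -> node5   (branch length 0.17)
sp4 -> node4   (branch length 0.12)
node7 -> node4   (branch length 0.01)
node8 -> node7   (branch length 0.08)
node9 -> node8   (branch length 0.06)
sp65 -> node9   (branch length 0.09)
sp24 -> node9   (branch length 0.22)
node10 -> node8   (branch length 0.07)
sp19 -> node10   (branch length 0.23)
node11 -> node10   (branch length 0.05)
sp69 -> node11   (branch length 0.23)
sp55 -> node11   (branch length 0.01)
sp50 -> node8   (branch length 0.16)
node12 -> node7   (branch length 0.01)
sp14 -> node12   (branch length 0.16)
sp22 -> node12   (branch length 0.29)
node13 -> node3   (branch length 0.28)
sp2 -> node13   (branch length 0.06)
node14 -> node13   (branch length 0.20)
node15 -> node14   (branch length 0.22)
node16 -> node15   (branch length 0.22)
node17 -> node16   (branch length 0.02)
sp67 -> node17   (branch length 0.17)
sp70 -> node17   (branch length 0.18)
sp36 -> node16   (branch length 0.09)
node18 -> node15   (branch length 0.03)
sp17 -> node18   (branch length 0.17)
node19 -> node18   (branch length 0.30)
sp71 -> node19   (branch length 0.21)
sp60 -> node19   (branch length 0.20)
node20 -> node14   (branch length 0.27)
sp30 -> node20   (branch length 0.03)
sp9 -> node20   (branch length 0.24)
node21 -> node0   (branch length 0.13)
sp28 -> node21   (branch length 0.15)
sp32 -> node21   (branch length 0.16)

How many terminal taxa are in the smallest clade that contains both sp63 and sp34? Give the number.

The MRCA of sp63 and sp34 is the node subtending ((sp11,sp8,sp63),sp34).
That clade contains 4 terminal taxa: sp11, sp34, sp63, sp8.

4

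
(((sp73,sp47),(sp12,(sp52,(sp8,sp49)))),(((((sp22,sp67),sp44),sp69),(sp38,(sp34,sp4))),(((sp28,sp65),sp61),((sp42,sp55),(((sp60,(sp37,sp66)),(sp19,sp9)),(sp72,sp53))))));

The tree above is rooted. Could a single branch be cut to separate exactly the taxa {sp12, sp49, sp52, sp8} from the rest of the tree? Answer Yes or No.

The most recent common ancestor of these taxa subtends (sp12,(sp52,(sp8,sp49))).
That clade has exactly 4 tips — every listed taxon and nothing else — so the group is monophyletic.

Yes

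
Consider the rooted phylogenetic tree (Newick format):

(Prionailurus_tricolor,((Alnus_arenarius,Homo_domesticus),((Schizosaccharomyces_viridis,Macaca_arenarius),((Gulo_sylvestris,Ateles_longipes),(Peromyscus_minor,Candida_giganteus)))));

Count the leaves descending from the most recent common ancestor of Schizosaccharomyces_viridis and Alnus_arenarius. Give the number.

The MRCA of Schizosaccharomyces_viridis and Alnus_arenarius is the node subtending ((Alnus_arenarius,Homo_domesticus),((Schizosaccharomyces_viridis,Macaca_arenarius),((Gulo_sylvestris,Ateles_longipes),(Peromyscus_minor,Candida_giganteus)))).
That clade contains 8 terminal taxa: Alnus_arenarius, Ateles_longipes, Candida_giganteus, Gulo_sylvestris, Homo_domesticus, Macaca_arenarius, Peromyscus_minor, Schizosaccharomyces_viridis.

8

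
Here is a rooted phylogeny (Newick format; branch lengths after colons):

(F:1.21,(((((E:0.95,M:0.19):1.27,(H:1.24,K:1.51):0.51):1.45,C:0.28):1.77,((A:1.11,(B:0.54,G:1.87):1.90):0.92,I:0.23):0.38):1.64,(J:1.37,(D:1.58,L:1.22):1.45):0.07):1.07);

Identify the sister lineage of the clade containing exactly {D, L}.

J

The clade containing exactly {D, L} attaches to the tree at the node subtending (J,(D,L)).
The other lineage descending from that same node — the sister group — is the single tip J.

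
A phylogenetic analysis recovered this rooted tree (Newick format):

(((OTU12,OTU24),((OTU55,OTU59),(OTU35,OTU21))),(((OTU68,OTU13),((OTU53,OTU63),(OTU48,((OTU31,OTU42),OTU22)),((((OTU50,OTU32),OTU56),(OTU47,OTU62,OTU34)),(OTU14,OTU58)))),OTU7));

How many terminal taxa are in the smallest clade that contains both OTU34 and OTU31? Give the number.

The MRCA of OTU34 and OTU31 is the node subtending ((OTU53,OTU63),(OTU48,((OTU31,OTU42),OTU22)),((((OTU50,OTU32),OTU56),(OTU47,OTU62,OTU34)),(OTU14,OTU58))).
That clade contains 14 terminal taxa: OTU14, OTU22, OTU31, OTU32, OTU34, OTU42, OTU47, OTU48, OTU50, OTU53, OTU56, OTU58, OTU62, OTU63.

14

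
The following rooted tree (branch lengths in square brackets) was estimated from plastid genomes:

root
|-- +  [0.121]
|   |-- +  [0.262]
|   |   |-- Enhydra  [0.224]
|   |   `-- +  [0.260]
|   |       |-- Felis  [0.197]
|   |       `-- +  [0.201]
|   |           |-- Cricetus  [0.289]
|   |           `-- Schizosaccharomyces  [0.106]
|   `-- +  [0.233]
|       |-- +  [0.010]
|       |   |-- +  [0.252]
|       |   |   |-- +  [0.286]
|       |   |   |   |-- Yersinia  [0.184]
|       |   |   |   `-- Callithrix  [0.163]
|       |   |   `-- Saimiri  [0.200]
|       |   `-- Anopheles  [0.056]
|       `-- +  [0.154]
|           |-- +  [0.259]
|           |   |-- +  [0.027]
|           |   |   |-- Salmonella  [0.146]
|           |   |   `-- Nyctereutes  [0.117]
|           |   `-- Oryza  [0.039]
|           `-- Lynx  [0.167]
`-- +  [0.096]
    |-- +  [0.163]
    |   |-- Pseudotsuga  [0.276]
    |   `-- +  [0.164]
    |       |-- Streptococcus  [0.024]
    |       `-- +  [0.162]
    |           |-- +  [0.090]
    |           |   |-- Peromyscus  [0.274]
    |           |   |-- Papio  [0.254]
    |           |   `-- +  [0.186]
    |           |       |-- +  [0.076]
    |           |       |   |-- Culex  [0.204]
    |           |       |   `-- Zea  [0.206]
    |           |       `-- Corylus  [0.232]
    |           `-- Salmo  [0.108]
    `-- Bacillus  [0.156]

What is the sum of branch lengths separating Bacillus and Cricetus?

1.385

The path runs Bacillus → … → MRCA → … → Cricetus; the MRCA is the root of the tree.
Branch lengths along that path: 0.156 + 0.096 + 0.121 + 0.262 + 0.260 + 0.201 + 0.289 = 1.385.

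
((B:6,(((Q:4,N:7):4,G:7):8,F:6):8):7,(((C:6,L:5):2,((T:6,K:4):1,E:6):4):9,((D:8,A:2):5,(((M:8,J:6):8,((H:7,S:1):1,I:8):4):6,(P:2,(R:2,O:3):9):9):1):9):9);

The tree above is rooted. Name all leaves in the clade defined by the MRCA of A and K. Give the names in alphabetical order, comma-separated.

Tracing A: it sits inside (D,A).
Tracing K: it sits inside (T,K).
The smallest clade enclosing both is (((C,L),((T,K),E)),((D,A),(((M,J),((H,S),I)),(P,(R,O))))); the answer is its 15 terminal taxa in alphabetical order.

A, C, D, E, H, I, J, K, L, M, O, P, R, S, T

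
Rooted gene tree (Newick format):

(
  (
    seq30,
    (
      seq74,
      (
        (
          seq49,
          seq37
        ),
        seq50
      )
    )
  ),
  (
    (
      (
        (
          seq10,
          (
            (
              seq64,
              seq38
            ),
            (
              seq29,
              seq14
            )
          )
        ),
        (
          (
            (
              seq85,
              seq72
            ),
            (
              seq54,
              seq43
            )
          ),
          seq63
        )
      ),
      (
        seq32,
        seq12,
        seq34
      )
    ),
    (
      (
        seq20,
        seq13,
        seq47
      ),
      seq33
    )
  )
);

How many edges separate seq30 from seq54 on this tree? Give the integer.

The MRCA of seq30 and seq54 is the root of the tree.
From seq30 up to that node: 2 branches. From seq54 up to the same node: 7 branches. Total: 2 + 7 = 9.

9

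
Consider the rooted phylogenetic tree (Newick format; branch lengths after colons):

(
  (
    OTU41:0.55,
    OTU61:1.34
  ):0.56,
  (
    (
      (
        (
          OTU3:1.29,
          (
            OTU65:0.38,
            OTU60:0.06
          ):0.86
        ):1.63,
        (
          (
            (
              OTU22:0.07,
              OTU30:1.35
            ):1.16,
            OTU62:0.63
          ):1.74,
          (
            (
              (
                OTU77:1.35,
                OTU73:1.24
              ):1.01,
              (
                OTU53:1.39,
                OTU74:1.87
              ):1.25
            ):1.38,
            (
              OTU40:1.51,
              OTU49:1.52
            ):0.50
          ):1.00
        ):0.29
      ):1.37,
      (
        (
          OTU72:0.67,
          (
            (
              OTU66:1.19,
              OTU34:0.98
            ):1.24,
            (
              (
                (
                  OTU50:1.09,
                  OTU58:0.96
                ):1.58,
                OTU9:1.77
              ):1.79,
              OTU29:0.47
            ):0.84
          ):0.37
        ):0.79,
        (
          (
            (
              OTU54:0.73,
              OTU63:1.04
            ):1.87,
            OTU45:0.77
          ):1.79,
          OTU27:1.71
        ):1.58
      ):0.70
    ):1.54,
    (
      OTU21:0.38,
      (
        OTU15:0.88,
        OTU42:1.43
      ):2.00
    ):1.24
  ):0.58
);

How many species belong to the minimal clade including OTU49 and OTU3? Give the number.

The MRCA of OTU49 and OTU3 is the node subtending ((OTU3,(OTU65,OTU60)),(((OTU22,OTU30),OTU62),(((OTU77,OTU73),(OTU53,OTU74)),(OTU40,OTU49)))).
That clade contains 12 terminal taxa: OTU22, OTU3, OTU30, OTU40, OTU49, OTU53, OTU60, OTU62, OTU65, OTU73, OTU74, OTU77.

12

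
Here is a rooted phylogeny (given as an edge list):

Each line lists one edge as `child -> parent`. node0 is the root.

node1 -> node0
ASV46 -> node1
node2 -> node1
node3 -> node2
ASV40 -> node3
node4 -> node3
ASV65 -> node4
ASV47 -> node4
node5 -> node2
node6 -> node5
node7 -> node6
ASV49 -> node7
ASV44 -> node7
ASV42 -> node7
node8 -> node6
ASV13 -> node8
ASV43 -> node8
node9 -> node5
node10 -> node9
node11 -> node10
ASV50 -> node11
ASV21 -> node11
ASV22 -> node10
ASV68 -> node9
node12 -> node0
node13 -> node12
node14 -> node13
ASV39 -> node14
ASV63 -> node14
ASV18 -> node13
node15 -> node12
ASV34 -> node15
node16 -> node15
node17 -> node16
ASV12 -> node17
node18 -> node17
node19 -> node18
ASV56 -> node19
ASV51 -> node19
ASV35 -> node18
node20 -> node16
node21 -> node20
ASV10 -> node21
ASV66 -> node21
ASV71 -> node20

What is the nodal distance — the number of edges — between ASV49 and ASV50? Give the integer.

7

The MRCA of ASV49 and ASV50 is the node subtending (((ASV49,ASV44,ASV42),(ASV13,ASV43)),(((ASV50,ASV21),ASV22),ASV68)).
From ASV49 up to that node: 3 branches. From ASV50 up to the same node: 4 branches. Total: 3 + 4 = 7.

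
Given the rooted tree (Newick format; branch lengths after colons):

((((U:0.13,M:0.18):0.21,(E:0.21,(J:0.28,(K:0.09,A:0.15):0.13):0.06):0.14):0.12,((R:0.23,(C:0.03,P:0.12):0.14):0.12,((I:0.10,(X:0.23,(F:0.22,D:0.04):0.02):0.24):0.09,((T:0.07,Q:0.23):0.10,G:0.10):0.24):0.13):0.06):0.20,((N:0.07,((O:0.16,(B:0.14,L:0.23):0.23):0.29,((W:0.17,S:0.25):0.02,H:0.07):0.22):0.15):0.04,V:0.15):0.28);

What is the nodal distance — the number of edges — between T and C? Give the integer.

7

The MRCA of T and C is the node subtending ((R,(C,P)),((I,(X,(F,D))),((T,Q),G))).
From T up to that node: 4 branches. From C up to the same node: 3 branches. Total: 4 + 3 = 7.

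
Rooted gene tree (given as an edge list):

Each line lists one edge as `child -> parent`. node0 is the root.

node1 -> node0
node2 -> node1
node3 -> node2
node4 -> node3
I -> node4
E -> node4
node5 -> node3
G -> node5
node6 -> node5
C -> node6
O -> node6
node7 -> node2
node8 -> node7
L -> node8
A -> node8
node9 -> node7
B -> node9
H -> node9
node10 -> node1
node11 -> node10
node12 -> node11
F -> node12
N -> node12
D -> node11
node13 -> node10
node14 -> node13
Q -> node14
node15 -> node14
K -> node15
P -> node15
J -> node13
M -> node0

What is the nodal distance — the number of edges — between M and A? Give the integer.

The MRCA of M and A is the root of the tree.
From M up to that node: 1 branch. From A up to the same node: 5 branches. Total: 1 + 5 = 6.

6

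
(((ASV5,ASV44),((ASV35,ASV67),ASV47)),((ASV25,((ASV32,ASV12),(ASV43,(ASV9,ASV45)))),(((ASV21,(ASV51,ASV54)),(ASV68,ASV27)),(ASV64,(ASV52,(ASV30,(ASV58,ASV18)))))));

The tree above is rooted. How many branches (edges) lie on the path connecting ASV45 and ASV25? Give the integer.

5

The MRCA of ASV45 and ASV25 is the node subtending (ASV25,((ASV32,ASV12),(ASV43,(ASV9,ASV45)))).
From ASV45 up to that node: 4 branches. From ASV25 up to the same node: 1 branch. Total: 4 + 1 = 5.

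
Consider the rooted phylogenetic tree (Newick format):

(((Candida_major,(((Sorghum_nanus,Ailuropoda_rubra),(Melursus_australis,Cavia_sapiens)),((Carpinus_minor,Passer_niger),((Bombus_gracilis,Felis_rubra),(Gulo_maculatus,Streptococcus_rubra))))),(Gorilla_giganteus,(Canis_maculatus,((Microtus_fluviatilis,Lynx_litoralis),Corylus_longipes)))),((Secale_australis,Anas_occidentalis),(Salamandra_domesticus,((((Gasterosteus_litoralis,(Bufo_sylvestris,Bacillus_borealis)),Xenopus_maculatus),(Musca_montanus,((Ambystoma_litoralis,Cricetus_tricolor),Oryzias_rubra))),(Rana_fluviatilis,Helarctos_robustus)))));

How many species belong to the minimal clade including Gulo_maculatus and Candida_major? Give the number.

11

The MRCA of Gulo_maculatus and Candida_major is the node subtending (Candida_major,(((Sorghum_nanus,Ailuropoda_rubra),(Melursus_australis,Cavia_sapiens)),((Carpinus_minor,Passer_niger),((Bombus_gracilis,Felis_rubra),(Gulo_maculatus,Streptococcus_rubra))))).
That clade contains 11 terminal taxa: Ailuropoda_rubra, Bombus_gracilis, Candida_major, Carpinus_minor, Cavia_sapiens, Felis_rubra, Gulo_maculatus, Melursus_australis, Passer_niger, Sorghum_nanus, Streptococcus_rubra.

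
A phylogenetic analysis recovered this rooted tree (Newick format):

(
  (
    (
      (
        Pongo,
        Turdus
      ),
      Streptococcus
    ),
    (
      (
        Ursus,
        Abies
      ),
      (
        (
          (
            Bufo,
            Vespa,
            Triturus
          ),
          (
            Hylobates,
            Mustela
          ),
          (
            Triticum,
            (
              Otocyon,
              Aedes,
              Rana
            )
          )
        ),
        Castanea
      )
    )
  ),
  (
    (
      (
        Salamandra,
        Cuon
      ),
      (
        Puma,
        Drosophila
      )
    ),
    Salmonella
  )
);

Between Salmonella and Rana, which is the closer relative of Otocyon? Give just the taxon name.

Rana

The MRCA of Otocyon and Rana subtends (Otocyon,Aedes,Rana) (3 taxa).
The MRCA of Otocyon and Salmonella is the root, subtending the entire tree (20 taxa).
The first is nested inside the second, so Otocyon shares a more recent common ancestor with Rana.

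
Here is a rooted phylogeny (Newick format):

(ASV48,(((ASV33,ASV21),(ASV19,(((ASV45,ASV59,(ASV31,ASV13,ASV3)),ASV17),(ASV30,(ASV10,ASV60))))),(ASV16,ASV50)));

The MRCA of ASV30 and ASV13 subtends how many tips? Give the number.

The MRCA of ASV30 and ASV13 is the node subtending (((ASV45,ASV59,(ASV31,ASV13,ASV3)),ASV17),(ASV30,(ASV10,ASV60))).
That clade contains 9 terminal taxa: ASV10, ASV13, ASV17, ASV3, ASV30, ASV31, ASV45, ASV59, ASV60.

9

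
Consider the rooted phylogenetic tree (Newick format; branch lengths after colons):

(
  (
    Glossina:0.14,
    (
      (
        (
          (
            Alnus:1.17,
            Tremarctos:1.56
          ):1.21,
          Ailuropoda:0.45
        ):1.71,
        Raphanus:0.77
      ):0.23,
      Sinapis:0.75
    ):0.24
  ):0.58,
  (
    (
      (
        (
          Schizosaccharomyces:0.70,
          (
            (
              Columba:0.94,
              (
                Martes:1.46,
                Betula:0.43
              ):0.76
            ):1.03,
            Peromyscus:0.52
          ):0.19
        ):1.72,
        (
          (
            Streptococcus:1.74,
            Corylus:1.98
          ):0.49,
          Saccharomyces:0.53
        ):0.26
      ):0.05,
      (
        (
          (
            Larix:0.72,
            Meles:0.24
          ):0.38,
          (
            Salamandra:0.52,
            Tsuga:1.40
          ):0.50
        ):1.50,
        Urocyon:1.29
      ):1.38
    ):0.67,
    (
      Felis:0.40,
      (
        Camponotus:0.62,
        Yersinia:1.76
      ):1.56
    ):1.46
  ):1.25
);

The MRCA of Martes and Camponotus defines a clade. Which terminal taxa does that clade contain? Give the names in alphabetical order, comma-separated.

Betula, Camponotus, Columba, Corylus, Felis, Larix, Martes, Meles, Peromyscus, Saccharomyces, Salamandra, Schizosaccharomyces, Streptococcus, Tsuga, Urocyon, Yersinia

Tracing Martes: it sits inside (Martes,Betula).
Tracing Camponotus: it sits inside (Camponotus,Yersinia).
The smallest clade enclosing both is ((((Schizosaccharomyces,((Columba,(Martes,Betula)),Peromyscus)),((Streptococcus,Corylus),Saccharomyces)),(((Larix,Meles),(Salamandra,Tsuga)),Urocyon)),(Felis,(Camponotus,Yersinia))); the answer is its 16 terminal taxa in alphabetical order.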